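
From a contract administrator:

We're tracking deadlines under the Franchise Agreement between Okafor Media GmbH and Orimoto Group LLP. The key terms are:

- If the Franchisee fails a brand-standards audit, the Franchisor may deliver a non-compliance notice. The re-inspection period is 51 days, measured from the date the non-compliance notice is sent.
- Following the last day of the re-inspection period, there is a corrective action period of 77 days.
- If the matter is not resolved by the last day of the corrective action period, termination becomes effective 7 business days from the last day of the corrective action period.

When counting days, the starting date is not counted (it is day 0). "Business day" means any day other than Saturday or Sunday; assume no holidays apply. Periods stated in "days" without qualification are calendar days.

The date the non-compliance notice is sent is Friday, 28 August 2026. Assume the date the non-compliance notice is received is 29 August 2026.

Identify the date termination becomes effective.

The last day of the re-inspection period: 51 calendar days after 28 August 2026 is 18 October 2026.
Adding 77 calendar days to 18 October 2026 gives 3 January 2027, which is the last day of the corrective action period.
The date termination becomes effective: counting 7 business days from Sunday, 3 January 2027 (Jan 4, Jan 5, Jan 6, Jan 7, Jan 8, Jan 11, Jan 12, skipping weekends) reaches Tuesday, 12 January 2027.

12 January 2027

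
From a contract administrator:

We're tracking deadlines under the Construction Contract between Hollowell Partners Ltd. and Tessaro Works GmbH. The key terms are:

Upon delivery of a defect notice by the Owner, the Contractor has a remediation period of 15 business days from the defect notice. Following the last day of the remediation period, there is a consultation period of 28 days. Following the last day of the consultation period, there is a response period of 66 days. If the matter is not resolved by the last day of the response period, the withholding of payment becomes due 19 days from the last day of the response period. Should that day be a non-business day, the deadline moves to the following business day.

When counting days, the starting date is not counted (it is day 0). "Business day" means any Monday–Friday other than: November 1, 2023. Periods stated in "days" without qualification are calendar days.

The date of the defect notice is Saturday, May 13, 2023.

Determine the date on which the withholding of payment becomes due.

The last day of the remediation period: 15 business days after Saturday, May 13, 2023, skipping weekends — May 15, May 16, May 17, May 18, …, May 31, Jun 1, Jun 2 — lands on Friday, June 2, 2023.
The last day of the consultation period: 28 calendar days after June 2, 2023 is June 30, 2023.
Adding 66 calendar days to June 30, 2023 gives September 4, 2023, which is the last day of the response period.
The date on which the withholding of payment becomes due: 19 calendar days after September 4, 2023 is September 23, 2023. That falls on a Saturday, so it rolls to the next business day, Monday, September 25, 2023.

September 25, 2023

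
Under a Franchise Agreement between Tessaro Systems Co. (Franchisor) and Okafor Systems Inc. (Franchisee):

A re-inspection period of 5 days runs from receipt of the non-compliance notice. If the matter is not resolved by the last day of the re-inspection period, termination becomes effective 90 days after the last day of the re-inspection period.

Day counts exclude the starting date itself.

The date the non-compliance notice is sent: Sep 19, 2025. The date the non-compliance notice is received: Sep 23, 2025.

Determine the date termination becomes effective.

The last day of the re-inspection period: 5 calendar days after Sep 23, 2025 is Sep 28, 2025.
The date termination becomes effective: Sep 28, 2025 + 90 days = Dec 27, 2025.

Dec 27, 2025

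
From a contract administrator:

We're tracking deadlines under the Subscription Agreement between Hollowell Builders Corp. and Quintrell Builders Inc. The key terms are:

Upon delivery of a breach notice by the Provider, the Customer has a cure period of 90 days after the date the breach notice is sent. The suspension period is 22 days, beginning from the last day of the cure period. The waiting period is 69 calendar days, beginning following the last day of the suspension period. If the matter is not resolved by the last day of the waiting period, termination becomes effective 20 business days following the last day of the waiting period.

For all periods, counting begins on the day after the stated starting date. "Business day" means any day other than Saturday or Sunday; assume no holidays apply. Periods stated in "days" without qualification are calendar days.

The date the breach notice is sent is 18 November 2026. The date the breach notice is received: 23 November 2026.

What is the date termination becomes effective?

15 June 2027

The last day of the cure period: 18 November 2026 + 90 days = 16 February 2027.
Adding 22 calendar days to 16 February 2027 gives 10 March 2027, which is the last day of the suspension period.
The last day of the waiting period: 10 March 2027 + 69 days = 18 May 2027.
The date termination becomes effective: counting 20 business days from Tuesday, 18 May 2027 (May 19, May 20, May 21, May 24, …, Jun 11, Jun 14, Jun 15, skipping weekends) reaches Tuesday, 15 June 2027.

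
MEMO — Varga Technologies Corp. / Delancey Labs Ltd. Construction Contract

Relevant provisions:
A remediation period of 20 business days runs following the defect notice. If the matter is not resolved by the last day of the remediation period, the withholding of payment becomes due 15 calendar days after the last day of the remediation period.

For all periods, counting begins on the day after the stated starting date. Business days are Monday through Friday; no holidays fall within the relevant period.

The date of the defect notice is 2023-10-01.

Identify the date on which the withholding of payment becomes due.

From Sunday, 2023-10-01, 20 business days (Oct 2, Oct 3, Oct 4, Oct 5, …, Oct 25, Oct 26, Oct 27, skipping weekends) brings us to Friday, 2023-10-27, which is the last day of the remediation period.
The date on which the withholding of payment becomes due: 15 calendar days after 2023-10-27 is 2023-11-11.

2023-11-11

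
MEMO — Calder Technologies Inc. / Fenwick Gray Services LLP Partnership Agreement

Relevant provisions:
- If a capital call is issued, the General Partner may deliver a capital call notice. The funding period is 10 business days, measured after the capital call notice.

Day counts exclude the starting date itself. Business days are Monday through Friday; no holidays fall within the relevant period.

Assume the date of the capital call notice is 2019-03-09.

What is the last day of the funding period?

2019-03-22

From Saturday, 2019-03-09, 10 business days (Mar 11, Mar 12, Mar 13, Mar 14, Mar 15, Mar 18, Mar 19, Mar 20, Mar 21, Mar 22, skipping weekends) brings us to Friday, 2019-03-22, which is the last day of the funding period.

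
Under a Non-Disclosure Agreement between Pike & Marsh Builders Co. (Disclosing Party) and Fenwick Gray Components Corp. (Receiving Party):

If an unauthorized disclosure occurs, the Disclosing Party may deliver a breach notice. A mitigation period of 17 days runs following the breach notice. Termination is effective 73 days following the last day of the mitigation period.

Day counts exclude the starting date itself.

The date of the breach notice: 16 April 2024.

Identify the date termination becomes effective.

The last day of the mitigation period: 17 calendar days after 16 April 2024 is 3 May 2024.
The date termination becomes effective: 73 calendar days after 3 May 2024 is 15 July 2024.

15 July 2024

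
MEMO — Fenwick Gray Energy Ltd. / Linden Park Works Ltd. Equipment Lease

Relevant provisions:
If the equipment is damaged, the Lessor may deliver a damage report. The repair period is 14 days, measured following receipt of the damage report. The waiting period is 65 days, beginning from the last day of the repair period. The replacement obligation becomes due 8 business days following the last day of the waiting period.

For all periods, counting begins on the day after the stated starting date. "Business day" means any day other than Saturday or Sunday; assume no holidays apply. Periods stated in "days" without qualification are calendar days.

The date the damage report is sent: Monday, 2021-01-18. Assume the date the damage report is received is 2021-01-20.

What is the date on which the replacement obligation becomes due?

2021-04-21

The last day of the repair period: 2021-01-20 + 14 days = 2021-02-03.
The last day of the waiting period: 2021-02-03 + 65 days = 2021-04-09.
The date on which the replacement obligation becomes due: counting 8 business days from Friday, 2021-04-09 (Apr 12, Apr 13, Apr 14, Apr 15, Apr 16, Apr 19, Apr 20, Apr 21, skipping weekends) reaches Wednesday, 2021-04-21.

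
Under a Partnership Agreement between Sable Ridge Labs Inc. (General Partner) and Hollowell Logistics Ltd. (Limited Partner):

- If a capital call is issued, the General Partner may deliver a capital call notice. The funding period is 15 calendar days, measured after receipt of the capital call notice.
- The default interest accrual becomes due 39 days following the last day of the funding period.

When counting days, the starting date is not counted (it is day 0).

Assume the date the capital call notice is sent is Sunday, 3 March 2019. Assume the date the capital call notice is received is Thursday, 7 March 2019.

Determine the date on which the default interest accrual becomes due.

30 April 2019

The last day of the funding period: 7 March 2019 + 15 days = 22 March 2019.
Adding 39 calendar days to 22 March 2019 gives 30 April 2019, which is the date on which the default interest accrual becomes due.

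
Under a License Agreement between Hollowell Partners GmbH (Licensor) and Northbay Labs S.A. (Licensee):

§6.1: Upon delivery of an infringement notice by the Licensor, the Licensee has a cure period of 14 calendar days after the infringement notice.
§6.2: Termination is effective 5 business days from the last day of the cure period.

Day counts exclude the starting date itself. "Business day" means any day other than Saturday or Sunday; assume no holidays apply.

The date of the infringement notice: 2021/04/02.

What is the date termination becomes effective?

The last day of the cure period: 14 calendar days after 2021/04/02 is 2021/04/16.
The date termination becomes effective: counting 5 business days from Friday, 2021/04/16 (Apr 19, Apr 20, Apr 21, Apr 22, Apr 23, skipping weekends) reaches Friday, 2021/04/23.

2021/04/23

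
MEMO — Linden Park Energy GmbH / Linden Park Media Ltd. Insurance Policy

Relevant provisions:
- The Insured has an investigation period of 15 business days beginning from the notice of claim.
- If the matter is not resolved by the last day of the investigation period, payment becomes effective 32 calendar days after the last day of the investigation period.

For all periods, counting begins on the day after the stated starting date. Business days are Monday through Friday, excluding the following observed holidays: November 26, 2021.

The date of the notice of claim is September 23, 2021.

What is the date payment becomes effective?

November 15, 2021

The last day of the investigation period: counting 15 business days from Thursday, September 23, 2021 (Sep 24, Sep 27, Sep 28, Sep 29, …, Oct 12, Oct 13, Oct 14, skipping weekends) reaches Thursday, October 14, 2021.
Adding 32 calendar days to October 14, 2021 gives November 15, 2021, which is the date payment becomes effective.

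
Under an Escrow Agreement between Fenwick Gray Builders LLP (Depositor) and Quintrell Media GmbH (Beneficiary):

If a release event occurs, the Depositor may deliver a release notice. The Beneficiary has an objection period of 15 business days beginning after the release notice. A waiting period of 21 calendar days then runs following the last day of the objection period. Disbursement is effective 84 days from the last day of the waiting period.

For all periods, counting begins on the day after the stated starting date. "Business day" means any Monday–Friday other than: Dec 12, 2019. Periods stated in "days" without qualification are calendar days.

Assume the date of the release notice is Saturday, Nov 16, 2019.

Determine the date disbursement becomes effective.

Mar 20, 2020

From Saturday, Nov 16, 2019, 15 business days (Nov 18, Nov 19, Nov 20, Nov 21, …, Dec 4, Dec 5, Dec 6, skipping weekends) brings us to Friday, Dec 6, 2019, which is the last day of the objection period.
Adding 21 calendar days to Dec 6, 2019 gives Dec 27, 2019, which is the last day of the waiting period.
The date disbursement becomes effective: 84 calendar days after Dec 27, 2019 is Mar 20, 2020.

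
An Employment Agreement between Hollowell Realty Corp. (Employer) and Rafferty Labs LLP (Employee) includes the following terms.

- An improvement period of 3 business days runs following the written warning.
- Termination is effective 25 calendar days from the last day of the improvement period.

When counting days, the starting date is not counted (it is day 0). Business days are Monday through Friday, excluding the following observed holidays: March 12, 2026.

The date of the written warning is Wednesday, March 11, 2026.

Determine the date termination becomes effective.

From Wednesday, March 11, 2026, 3 business days (Mar 13, Mar 16, Mar 17, skipping weekends and the listed holiday on Mar 12) brings us to Tuesday, March 17, 2026, which is the last day of the improvement period.
The date termination becomes effective: March 17, 2026 + 25 days = April 11, 2026.

April 11, 2026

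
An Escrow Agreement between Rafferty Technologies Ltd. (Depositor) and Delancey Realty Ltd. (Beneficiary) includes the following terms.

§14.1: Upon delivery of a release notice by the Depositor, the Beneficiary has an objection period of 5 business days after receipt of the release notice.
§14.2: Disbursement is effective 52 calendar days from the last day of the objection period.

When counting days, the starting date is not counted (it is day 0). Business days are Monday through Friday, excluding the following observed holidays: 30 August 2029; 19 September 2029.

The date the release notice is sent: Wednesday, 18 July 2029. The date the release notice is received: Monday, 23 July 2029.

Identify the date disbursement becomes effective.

The last day of the objection period: counting 5 business days from Monday, 23 July 2029 (Jul 24, Jul 25, Jul 26, Jul 27, Jul 30, skipping weekends) reaches Monday, 30 July 2029.
Adding 52 calendar days to 30 July 2029 gives 20 September 2029, which is the date disbursement becomes effective.

20 September 2029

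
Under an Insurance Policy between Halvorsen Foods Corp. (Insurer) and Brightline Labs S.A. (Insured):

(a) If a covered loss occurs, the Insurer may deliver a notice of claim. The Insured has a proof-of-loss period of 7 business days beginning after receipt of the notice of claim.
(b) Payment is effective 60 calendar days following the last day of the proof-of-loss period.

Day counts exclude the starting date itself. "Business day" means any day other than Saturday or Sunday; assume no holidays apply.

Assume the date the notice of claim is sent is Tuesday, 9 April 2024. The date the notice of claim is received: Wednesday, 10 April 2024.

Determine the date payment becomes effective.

From Wednesday, 10 April 2024, 7 business days (Apr 11, Apr 12, Apr 15, Apr 16, Apr 17, Apr 18, Apr 19, skipping weekends) brings us to Friday, 19 April 2024, which is the last day of the proof-of-loss period.
The date payment becomes effective: 60 calendar days after 19 April 2024 is 18 June 2024.

18 June 2024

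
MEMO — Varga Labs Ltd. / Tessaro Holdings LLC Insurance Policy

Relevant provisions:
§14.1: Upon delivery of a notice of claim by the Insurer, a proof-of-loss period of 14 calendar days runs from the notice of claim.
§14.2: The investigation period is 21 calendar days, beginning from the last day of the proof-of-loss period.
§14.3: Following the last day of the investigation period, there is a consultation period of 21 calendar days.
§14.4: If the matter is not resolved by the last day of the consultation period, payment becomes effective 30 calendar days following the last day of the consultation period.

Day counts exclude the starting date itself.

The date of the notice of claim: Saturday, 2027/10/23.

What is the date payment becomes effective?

The last day of the proof-of-loss period: 14 calendar days after 2027/10/23 is 2027/11/06.
The last day of the investigation period: 21 calendar days after 2027/11/06 is 2027/11/27.
The last day of the consultation period: 2027/11/27 + 21 days = 2027/12/18.
The date payment becomes effective: 30 calendar days after 2027/12/18 is 2028/01/17.

2028/01/17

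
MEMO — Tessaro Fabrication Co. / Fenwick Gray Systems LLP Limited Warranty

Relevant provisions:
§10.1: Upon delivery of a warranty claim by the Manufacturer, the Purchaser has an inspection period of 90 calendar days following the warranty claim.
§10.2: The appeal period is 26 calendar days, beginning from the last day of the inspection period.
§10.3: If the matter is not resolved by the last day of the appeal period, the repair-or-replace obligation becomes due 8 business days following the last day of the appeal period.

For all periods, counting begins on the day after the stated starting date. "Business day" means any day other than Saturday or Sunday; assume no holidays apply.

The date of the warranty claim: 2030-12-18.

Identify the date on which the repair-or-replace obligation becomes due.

Adding 90 calendar days to 2030-12-18 gives 2031-03-18, which is the last day of the inspection period.
The last day of the appeal period: 2031-03-18 + 26 days = 2031-04-13.
From Sunday, 2031-04-13, 8 business days (Apr 14, Apr 15, Apr 16, Apr 17, Apr 18, Apr 21, Apr 22, Apr 23, skipping weekends) brings us to Wednesday, 2031-04-23, which is the date on which the repair-or-replace obligation becomes due.

2031-04-23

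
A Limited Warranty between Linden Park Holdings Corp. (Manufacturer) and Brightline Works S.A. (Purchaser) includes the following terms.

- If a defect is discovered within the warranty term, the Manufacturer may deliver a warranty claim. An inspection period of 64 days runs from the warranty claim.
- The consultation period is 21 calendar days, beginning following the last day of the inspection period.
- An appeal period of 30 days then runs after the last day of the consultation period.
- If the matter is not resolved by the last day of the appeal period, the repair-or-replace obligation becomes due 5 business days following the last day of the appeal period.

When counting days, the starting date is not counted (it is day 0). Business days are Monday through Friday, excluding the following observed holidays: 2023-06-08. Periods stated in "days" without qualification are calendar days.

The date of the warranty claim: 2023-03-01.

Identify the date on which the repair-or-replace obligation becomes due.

2023-06-30

The last day of the inspection period: 2023-03-01 + 64 days = 2023-05-04.
The last day of the consultation period: 2023-05-04 + 21 days = 2023-05-25.
Adding 30 calendar days to 2023-05-25 gives 2023-06-24, which is the last day of the appeal period.
The date on which the repair-or-replace obligation becomes due: 5 business days after Saturday, 2023-06-24, skipping weekends — Jun 26, Jun 27, Jun 28, Jun 29, Jun 30 — lands on Friday, 2023-06-30.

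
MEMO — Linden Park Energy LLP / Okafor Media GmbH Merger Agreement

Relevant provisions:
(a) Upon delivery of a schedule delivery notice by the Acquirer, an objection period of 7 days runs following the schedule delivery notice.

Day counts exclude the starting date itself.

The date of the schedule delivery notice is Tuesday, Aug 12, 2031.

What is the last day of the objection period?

Aug 19, 2031

Adding 7 calendar days to Aug 12, 2031 gives Aug 19, 2031, which is the last day of the objection period.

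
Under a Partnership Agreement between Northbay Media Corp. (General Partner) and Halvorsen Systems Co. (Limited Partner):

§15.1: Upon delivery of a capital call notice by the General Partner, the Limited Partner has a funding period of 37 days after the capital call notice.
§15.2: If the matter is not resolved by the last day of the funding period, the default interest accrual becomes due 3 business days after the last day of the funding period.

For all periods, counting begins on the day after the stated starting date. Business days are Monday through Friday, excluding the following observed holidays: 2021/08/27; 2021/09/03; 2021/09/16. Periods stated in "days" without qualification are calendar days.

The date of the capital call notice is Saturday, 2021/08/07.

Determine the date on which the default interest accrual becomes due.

2021/09/17

The last day of the funding period: 2021/08/07 + 37 days = 2021/09/13.
From Monday, 2021/09/13, 3 business days (Sep 14, Sep 15, Sep 17, skipping weekends and the listed holiday on Sep 16) brings us to Friday, 2021/09/17, which is the date on which the default interest accrual becomes due.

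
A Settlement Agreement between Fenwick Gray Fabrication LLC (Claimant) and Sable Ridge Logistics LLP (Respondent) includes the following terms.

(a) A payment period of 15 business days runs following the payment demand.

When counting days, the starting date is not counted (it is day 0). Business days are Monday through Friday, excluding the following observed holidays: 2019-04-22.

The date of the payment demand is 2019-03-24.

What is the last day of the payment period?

2019-04-12

From Sunday, 2019-03-24, 15 business days (Mar 25, Mar 26, Mar 27, Mar 28, …, Apr 10, Apr 11, Apr 12, skipping weekends) brings us to Friday, 2019-04-12, which is the last day of the payment period.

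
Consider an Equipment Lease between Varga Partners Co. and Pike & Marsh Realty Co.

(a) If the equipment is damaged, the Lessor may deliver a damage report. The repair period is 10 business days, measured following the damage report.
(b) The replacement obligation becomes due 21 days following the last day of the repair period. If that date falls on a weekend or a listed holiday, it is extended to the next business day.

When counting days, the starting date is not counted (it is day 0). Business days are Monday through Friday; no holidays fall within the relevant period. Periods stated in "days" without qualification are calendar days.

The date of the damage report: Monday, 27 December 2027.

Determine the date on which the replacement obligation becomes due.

31 January 2028

The last day of the repair period: 10 business days after Monday, 27 December 2027, skipping weekends — Dec 28, Dec 29, Dec 30, Dec 31, Jan 3, Jan 4, Jan 5, Jan 6, Jan 7, Jan 10 — lands on Monday, 10 January 2028.
Adding 21 calendar days to 10 January 2028 gives 31 January 2028, which is the date on which the replacement obligation becomes due. 31 January 2028 is a Monday, so no roll-forward applies.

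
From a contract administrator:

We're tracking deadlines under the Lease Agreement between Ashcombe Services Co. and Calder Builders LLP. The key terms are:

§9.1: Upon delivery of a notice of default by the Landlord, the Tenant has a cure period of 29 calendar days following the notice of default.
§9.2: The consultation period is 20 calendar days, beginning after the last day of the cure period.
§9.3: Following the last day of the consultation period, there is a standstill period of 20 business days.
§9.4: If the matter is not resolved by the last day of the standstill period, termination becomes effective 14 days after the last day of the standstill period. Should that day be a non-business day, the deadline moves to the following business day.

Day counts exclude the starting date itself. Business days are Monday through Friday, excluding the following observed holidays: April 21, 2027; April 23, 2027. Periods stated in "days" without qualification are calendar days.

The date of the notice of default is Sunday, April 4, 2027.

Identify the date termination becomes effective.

The last day of the cure period: April 4, 2027 + 29 days = May 3, 2027.
Adding 20 calendar days to May 3, 2027 gives May 23, 2027, which is the last day of the consultation period.
From Sunday, May 23, 2027, 20 business days (May 24, May 25, May 26, May 27, …, Jun 16, Jun 17, Jun 18, skipping weekends) brings us to Friday, June 18, 2027, which is the last day of the standstill period.
The date termination becomes effective: June 18, 2027 + 14 days = July 2, 2027. July 2, 2027 is a Friday and is not a listed holiday, so no roll-forward applies.

July 2, 2027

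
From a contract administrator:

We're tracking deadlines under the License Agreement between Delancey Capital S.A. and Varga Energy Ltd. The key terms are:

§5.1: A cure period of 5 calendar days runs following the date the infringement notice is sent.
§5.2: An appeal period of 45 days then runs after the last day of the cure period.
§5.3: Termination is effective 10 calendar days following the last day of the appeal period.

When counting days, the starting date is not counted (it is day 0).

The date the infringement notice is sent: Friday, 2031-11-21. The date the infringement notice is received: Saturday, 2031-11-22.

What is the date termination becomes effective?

The last day of the cure period: 2031-11-21 + 5 days = 2031-11-26.
The last day of the appeal period: 45 calendar days after 2031-11-26 is 2032-01-10.
The date termination becomes effective: 10 calendar days after 2032-01-10 is 2032-01-20.

2032-01-20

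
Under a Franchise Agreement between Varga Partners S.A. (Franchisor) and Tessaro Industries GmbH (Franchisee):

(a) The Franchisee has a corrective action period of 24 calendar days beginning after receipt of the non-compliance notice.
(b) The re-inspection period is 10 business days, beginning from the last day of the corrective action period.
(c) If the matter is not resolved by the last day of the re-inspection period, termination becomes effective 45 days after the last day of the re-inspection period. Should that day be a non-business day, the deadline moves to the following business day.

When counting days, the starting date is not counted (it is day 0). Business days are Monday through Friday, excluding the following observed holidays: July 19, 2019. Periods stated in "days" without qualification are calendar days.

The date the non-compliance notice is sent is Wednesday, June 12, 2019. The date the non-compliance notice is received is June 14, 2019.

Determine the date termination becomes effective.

September 6, 2019

The last day of the corrective action period: June 14, 2019 + 24 days = July 8, 2019.
From Monday, July 8, 2019, 10 business days (Jul 9, Jul 10, Jul 11, Jul 12, Jul 15, Jul 16, Jul 17, Jul 18, Jul 22, Jul 23, skipping weekends and the listed holiday on Jul 19) brings us to Tuesday, July 23, 2019, which is the last day of the re-inspection period.
The date termination becomes effective: 45 calendar days after July 23, 2019 is September 6, 2019. September 6, 2019 is a Friday and is not a listed holiday, so no roll-forward applies.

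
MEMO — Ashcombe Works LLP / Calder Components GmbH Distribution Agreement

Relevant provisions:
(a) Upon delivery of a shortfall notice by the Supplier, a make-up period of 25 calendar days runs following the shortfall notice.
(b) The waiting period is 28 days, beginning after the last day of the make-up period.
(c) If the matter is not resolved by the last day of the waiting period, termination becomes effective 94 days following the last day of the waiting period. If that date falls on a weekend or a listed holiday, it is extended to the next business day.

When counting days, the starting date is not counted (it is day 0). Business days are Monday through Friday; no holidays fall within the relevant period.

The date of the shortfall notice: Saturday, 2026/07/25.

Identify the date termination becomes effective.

2026/12/21

The last day of the make-up period: 25 calendar days after 2026/07/25 is 2026/08/19.
The last day of the waiting period: 28 calendar days after 2026/08/19 is 2026/09/16.
The date termination becomes effective: 94 calendar days after 2026/09/16 is 2026/12/19. That falls on a Saturday, so it rolls to the next business day, Monday, 2026/12/21.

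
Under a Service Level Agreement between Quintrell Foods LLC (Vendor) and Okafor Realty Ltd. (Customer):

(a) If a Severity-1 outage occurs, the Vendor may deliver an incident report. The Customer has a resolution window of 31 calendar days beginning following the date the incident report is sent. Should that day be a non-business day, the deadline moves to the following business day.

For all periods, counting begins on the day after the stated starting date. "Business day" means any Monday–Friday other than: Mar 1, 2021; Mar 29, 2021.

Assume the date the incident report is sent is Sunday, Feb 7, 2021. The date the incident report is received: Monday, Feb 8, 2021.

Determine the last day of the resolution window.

Adding 31 calendar days to Feb 7, 2021 gives Mar 10, 2021, which is the last day of the resolution window. Mar 10, 2021 is a Wednesday and is not a listed holiday, so no roll-forward applies.

Mar 10, 2021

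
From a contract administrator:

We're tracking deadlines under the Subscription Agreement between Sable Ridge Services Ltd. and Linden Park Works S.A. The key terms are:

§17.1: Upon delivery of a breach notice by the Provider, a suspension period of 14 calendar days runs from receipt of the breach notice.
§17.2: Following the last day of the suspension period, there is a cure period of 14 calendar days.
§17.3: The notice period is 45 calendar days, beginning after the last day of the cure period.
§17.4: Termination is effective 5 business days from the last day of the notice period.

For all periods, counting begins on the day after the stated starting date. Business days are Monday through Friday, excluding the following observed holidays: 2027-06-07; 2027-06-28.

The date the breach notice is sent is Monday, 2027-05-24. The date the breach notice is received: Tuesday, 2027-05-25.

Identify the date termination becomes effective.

The last day of the suspension period: 14 calendar days after 2027-05-25 is 2027-06-08.
Adding 14 calendar days to 2027-06-08 gives 2027-06-22, which is the last day of the cure period.
Adding 45 calendar days to 2027-06-22 gives 2027-08-06, which is the last day of the notice period.
From Friday, 2027-08-06, 5 business days (Aug 9, Aug 10, Aug 11, Aug 12, Aug 13, skipping weekends) brings us to Friday, 2027-08-13, which is the date termination becomes effective.

2027-08-13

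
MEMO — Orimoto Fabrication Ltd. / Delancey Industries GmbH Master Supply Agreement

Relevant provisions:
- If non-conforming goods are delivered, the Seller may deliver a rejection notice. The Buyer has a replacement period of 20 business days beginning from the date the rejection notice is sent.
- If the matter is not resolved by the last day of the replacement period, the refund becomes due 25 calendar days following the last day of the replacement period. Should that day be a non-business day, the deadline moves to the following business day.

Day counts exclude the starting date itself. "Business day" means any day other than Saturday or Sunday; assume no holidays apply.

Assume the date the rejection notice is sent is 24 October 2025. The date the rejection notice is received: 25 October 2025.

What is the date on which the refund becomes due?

16 December 2025

From Friday, 24 October 2025, 20 business days (Oct 27, Oct 28, Oct 29, Oct 30, …, Nov 19, Nov 20, Nov 21, skipping weekends) brings us to Friday, 21 November 2025, which is the last day of the replacement period.
The date on which the refund becomes due: 21 November 2025 + 25 days = 16 December 2025. 16 December 2025 is a Tuesday, so no roll-forward applies.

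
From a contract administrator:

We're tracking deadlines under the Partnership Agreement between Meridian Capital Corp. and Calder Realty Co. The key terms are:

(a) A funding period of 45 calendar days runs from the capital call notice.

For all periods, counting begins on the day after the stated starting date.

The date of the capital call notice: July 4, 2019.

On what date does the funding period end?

August 18, 2019

The last day of the funding period: 45 calendar days after July 4, 2019 is August 18, 2019.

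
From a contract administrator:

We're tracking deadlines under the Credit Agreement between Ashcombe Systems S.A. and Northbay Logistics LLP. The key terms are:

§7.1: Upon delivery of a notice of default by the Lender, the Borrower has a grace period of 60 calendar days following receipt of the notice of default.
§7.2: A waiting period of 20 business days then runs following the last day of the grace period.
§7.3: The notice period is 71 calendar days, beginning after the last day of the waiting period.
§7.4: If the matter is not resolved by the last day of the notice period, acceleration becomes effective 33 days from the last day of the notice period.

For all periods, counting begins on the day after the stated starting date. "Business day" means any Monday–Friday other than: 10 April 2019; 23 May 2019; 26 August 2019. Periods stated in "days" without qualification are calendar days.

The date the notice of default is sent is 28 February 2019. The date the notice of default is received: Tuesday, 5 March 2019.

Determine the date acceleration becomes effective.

15 September 2019

The last day of the grace period: 60 calendar days after 5 March 2019 is 4 May 2019.
From Saturday, 4 May 2019, 20 business days (May 6, May 7, May 8, May 9, …, May 30, May 31, Jun 3, skipping weekends and the listed holiday on May 23) brings us to Monday, 3 June 2019, which is the last day of the waiting period.
The last day of the notice period: 3 June 2019 + 71 days = 13 August 2019.
The date acceleration becomes effective: 13 August 2019 + 33 days = 15 September 2019.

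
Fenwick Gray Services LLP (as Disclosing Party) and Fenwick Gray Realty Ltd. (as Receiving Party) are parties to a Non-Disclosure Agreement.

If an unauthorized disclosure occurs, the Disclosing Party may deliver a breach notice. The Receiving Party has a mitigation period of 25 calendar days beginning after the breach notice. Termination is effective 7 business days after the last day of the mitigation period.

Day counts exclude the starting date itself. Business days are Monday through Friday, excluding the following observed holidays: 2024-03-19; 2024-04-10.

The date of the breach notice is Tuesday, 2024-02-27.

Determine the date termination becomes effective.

The last day of the mitigation period: 2024-02-27 + 25 days = 2024-03-23.
From Saturday, 2024-03-23, 7 business days (Mar 25, Mar 26, Mar 27, Mar 28, Mar 29, Apr 1, Apr 2, skipping weekends) brings us to Tuesday, 2024-04-02, which is the date termination becomes effective.

2024-04-02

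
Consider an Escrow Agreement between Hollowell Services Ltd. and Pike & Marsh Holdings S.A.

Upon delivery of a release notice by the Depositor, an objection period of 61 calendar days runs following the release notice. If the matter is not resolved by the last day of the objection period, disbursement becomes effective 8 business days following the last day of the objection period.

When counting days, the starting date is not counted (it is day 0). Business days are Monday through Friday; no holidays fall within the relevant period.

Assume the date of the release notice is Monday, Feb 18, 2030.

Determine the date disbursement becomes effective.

The last day of the objection period: 61 calendar days after Feb 18, 2030 is Apr 20, 2030.
The date disbursement becomes effective: 8 business days after Saturday, Apr 20, 2030, skipping weekends — Apr 22, Apr 23, Apr 24, Apr 25, Apr 26, Apr 29, Apr 30, May 1 — lands on Wednesday, May 1, 2030.

May 1, 2030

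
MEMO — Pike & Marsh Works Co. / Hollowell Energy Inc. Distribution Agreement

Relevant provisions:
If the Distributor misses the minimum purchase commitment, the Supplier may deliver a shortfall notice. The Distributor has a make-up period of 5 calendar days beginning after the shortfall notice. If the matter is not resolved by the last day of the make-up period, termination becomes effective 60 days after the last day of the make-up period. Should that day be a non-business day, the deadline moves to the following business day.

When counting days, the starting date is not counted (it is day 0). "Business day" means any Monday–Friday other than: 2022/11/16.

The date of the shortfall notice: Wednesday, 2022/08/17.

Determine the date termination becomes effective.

2022/10/21

The last day of the make-up period: 2022/08/17 + 5 days = 2022/08/22.
Adding 60 calendar days to 2022/08/22 gives 2022/10/21, which is the date termination becomes effective. 2022/10/21 is a Friday and is not a listed holiday, so no roll-forward applies.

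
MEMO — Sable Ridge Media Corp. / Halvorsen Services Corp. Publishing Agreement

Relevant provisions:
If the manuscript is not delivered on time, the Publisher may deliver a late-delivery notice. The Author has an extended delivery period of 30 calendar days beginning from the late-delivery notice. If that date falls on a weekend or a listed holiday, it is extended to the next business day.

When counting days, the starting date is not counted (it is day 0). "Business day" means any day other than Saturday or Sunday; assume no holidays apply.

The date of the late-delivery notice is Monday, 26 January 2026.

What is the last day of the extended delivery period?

The last day of the extended delivery period: 26 January 2026 + 30 days = 25 February 2026. 25 February 2026 is a Wednesday, so no roll-forward applies.

25 February 2026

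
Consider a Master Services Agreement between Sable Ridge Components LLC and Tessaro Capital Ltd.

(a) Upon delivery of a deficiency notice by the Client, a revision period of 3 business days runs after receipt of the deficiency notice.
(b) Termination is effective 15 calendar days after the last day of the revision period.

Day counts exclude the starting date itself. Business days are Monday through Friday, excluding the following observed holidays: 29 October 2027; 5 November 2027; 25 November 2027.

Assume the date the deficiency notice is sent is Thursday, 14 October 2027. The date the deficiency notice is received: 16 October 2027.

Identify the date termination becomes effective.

4 November 2027

The last day of the revision period: 3 business days after Saturday, 16 October 2027, skipping weekends — Oct 18, Oct 19, Oct 20 — lands on Wednesday, 20 October 2027.
The date termination becomes effective: 20 October 2027 + 15 days = 4 November 2027.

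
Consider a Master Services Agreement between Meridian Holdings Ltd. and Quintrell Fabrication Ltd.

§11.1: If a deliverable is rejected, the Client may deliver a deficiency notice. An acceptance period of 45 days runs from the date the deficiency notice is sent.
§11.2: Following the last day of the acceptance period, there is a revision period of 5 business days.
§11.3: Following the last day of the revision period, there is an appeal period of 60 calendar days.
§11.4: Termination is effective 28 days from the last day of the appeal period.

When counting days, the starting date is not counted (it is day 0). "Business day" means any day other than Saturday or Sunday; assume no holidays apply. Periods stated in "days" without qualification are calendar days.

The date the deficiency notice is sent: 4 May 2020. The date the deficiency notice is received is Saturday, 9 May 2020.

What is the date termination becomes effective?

21 September 2020

Adding 45 calendar days to 4 May 2020 gives 18 June 2020, which is the last day of the acceptance period.
The last day of the revision period: 5 business days after Thursday, 18 June 2020, skipping weekends — Jun 19, Jun 22, Jun 23, Jun 24, Jun 25 — lands on Thursday, 25 June 2020.
The last day of the appeal period: 60 calendar days after 25 June 2020 is 24 August 2020.
The date termination becomes effective: 28 calendar days after 24 August 2020 is 21 September 2020.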